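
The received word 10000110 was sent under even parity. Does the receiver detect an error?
Sum of received bits: 1+0+0+0+0+1+1+0 = 3; 3 mod 2 = 1. Result is 1 ≠ 0 → error detected.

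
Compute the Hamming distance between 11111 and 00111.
XOR = 11000, count of 1s = 2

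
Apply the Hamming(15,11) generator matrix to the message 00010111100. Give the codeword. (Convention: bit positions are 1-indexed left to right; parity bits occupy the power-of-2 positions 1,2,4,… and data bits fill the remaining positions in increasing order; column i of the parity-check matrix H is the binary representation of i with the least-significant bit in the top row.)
Codeword c = d · G (mod 2), d = 00010111100:
  c[0] = d·G[:,0] = (00010111100)·(11011010101) mod 2 = 0+0+0+1+0+0+1+0+1+0+0 mod 2 = 1
  c[1] = d·G[:,1] = (00010111100)·(10110110011) mod 2 = 0+0+0+1+0+1+1+0+0+0+0 mod 2 = 1
  c[2] = d·G[:,2] = (00010111100)·(10000000000) mod 2 = 0+0+0+0+0+0+0+0+0+0+0 mod 2 = 0
  c[3] = d·G[:,3] = (00010111100)·(01110001111) mod 2 = 0+0+0+1+0+0+0+1+1+0+0 mod 2 = 1
  c[4] = d·G[:,4] = (00010111100)·(01000000000) mod 2 = 0+0+0+0+0+0+0+0+0+0+0 mod 2 = 0
  c[5] = d·G[:,5] = (00010111100)·(00100000000) mod 2 = 0+0+0+0+0+0+0+0+0+0+0 mod 2 = 0
  c[6] = d·G[:,6] = (00010111100)·(00010000000) mod 2 = 0+0+0+1+0+0+0+0+0+0+0 mod 2 = 1
  c[7] = d·G[:,7] = (00010111100)·(00001111111) mod 2 = 0+0+0+0+0+1+1+1+1+0+0 mod 2 = 0
  c[8] = d·G[:,8] = (00010111100)·(00001000000) mod 2 = 0+0+0+0+0+0+0+0+0+0+0 mod 2 = 0
  c[9] = d·G[:,9] = (00010111100)·(00000100000) mod 2 = 0+0+0+0+0+1+0+0+0+0+0 mod 2 = 1
  c[10] = d·G[:,10] = (00010111100)·(00000010000) mod 2 = 0+0+0+0+0+0+1+0+0+0+0 mod 2 = 1
  c[11] = d·G[:,11] = (00010111100)·(00000001000) mod 2 = 0+0+0+0+0+0+0+1+0+0+0 mod 2 = 1
  c[12] = d·G[:,12] = (00010111100)·(00000000100) mod 2 = 0+0+0+0+0+0+0+0+1+0+0 mod 2 = 1
  c[13] = d·G[:,13] = (00010111100)·(00000000010) mod 2 = 0+0+0+0+0+0+0+0+0+0+0 mod 2 = 0
  c[14] = d·G[:,14] = (00010111100)·(00000000001) mod 2 = 0+0+0+0+0+0+0+0+0+0+0 mod 2 = 0
Codeword = 110100100111100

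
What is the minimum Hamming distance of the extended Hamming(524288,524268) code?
d_min = 4 (adding an overall parity bit to Hamming(524287,524268) raises d_min from 3 to 4).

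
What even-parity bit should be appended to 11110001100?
Sum of data bits: 1+1+1+1+0+0+0+1+1+0+0 = 6.
6 mod 2 = 0, so parity bit = 0.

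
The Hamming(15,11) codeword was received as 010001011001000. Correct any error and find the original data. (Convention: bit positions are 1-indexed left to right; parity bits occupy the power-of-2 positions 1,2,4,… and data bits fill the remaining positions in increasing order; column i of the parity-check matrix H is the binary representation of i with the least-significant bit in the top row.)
Syndrome s = H · r^T (mod 2), r = 010001011001000:
  s[0] = (101010101010101)·(010001011001000) mod 2 = 0+0+0+0+0+0+0+0+1+0+0+0+0+0+0 mod 2 = 1
  s[1] = (011001100110011)·(010001011001000) mod 2 = 0+1+0+0+0+1+0+0+0+0+0+0+0+0+0 mod 2 = 0
  s[2] = (000111100001111)·(010001011001000) mod 2 = 0+0+0+0+0+1+0+0+0+0+0+1+0+0+0 mod 2 = 0
  s[3] = (000000011111111)·(010001011001000) mod 2 = 0+0+0+0+0+0+0+1+1+0+0+1+0+0+0 mod 2 = 1
Syndrome = 1001
Column 9 of H equals this syndrome → error at bit 9 (1-indexed).
Flip bit 9: 010001011001000 → 010001010001000
Extract data bits at positions {3,5,6,7,9,10,11,12,13,14,15}: 00100001000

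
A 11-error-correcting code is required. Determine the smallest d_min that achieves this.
Correcting t errors requires d_min ≥ 2t + 1 = 2·11 + 1 = 23.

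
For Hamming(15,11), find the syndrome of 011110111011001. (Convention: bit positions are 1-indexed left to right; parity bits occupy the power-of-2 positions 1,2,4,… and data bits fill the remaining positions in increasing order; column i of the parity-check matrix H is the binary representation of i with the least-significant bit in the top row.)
Syndrome s = H · r^T (mod 2), r = 011110111011001:
  s[0] = (101010101010101)·(011110111011001) mod 2 = 0+0+1+0+1+0+1+0+1+0+1+0+0+0+1 mod 2 = 0
  s[1] = (011001100110011)·(011110111011001) mod 2 = 0+1+1+0+0+0+1+0+0+0+1+0+0+0+1 mod 2 = 1
  s[2] = (000111100001111)·(011110111011001) mod 2 = 0+0+0+1+1+0+1+0+0+0+0+1+0+0+1 mod 2 = 1
  s[3] = (000000011111111)·(011110111011001) mod 2 = 0+0+0+0+0+0+0+1+1+0+1+1+0+0+1 mod 2 = 1
Syndrome = 0111
Non-zero syndrome: error at position 14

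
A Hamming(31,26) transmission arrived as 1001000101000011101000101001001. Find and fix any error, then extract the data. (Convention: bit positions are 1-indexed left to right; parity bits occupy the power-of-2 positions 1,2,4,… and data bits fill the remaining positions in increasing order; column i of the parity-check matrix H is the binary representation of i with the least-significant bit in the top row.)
Syndrome s = H · r^T (mod 2), r = 1001000101000011101000101001001:
  s[0] = (1010101010101010101010101010101)·(1001000101000011101000101001001) mod 2 = 1+0+0+0+0+0+0+0+0+0+0+0+0+0+1+0+1+0+1+0+0+0+1+0+1+0+0+0+0+0+1 mod 2 = 1
  s[1] = (0110011001100110011001100110011)·(1001000101000011101000101001001) mod 2 = 0+0+0+0+0+0+0+0+0+1+0+0+0+0+1+0+0+0+1+0+0+0+1+0+0+0+0+0+0+0+1 mod 2 = 1
  s[2] = (0001111000011110000111100001111)·(1001000101000011101000101001001) mod 2 = 0+0+0+1+0+0+0+0+0+0+0+0+0+0+1+0+0+0+0+0+0+0+1+0+0+0+0+1+0+0+1 mod 2 = 1
  s[3] = (0000000111111110000000011111111)·(1001000101000011101000101001001) mod 2 = 0+0+0+0+0+0+0+1+0+1+0+0+0+0+1+0+0+0+0+0+0+0+0+0+1+0+0+1+0+0+1 mod 2 = 0
  s[4] = (0000000000000001111111111111111)·(1001000101000011101000101001001) mod 2 = 0+0+0+0+0+0+0+0+0+0+0+0+0+0+0+1+1+0+1+0+0+0+1+0+1+0+0+1+0+0+1 mod 2 = 1
Syndrome = 11101
Column 23 of H equals this syndrome → error at bit 23 (1-indexed).
Flip bit 23: 1001000101000011101000101001001 → 1001000101000011101000001001001
Extract data bits at positions {3,5,6,7,9,10,11,12,13,14,15,17,18,19,20,21,22,23,24,25,26,27,28,29,30,31}: 00000100001101000001001001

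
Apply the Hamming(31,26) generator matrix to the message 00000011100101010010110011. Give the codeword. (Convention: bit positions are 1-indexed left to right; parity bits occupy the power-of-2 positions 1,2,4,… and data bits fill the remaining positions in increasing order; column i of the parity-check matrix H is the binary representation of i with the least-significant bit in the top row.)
Codeword c = d · G (mod 2), d = 00000011100101010010110011:
  c[0] = d·G[:,0] = (00000011100101010010110011)·(11011010101101010101010101) mod 2 = 0+0+0+0+0+0+1+0+1+0+0+1+0+1+0+1+0+0+0+0+0+1+0+0+0+1 mod 2 = 1
  c[1] = d·G[:,1] = (00000011100101010010110011)·(10110110011011001100110011) mod 2 = 0+0+0+0+0+0+1+0+0+0+0+0+0+1+0+0+0+0+0+0+1+1+0+0+1+1 mod 2 = 0
  c[2] = d·G[:,2] = (00000011100101010010110011)·(10000000000000000000000000) mod 2 = 0+0+0+0+0+0+0+0+0+0+0+0+0+0+0+0+0+0+0+0+0+0+0+0+0+0 mod 2 = 0
  c[3] = d·G[:,3] = (00000011100101010010110011)·(01110001111000111100001111) mod 2 = 0+0+0+0+0+0+0+1+1+0+0+0+0+0+0+1+0+0+0+0+0+0+0+0+1+1 mod 2 = 1
  c[4] = d·G[:,4] = (00000011100101010010110011)·(01000000000000000000000000) mod 2 = 0+0+0+0+0+0+0+0+0+0+0+0+0+0+0+0+0+0+0+0+0+0+0+0+0+0 mod 2 = 0
  c[5] = d·G[:,5] = (00000011100101010010110011)·(00100000000000000000000000) mod 2 = 0+0+0+0+0+0+0+0+0+0+0+0+0+0+0+0+0+0+0+0+0+0+0+0+0+0 mod 2 = 0
  c[6] = d·G[:,6] = (00000011100101010010110011)·(00010000000000000000000000) mod 2 = 0+0+0+0+0+0+0+0+0+0+0+0+0+0+0+0+0+0+0+0+0+0+0+0+0+0 mod 2 = 0
  c[7] = d·G[:,7] = (00000011100101010010110011)·(00001111111000000011111111) mod 2 = 0+0+0+0+0+0+1+1+1+0+0+0+0+0+0+0+0+0+1+0+1+1+0+0+1+1 mod 2 = 0
  c[8] = d·G[:,8] = (00000011100101010010110011)·(00001000000000000000000000) mod 2 = 0+0+0+0+0+0+0+0+0+0+0+0+0+0+0+0+0+0+0+0+0+0+0+0+0+0 mod 2 = 0
  c[9] = d·G[:,9] = (00000011100101010010110011)·(00000100000000000000000000) mod 2 = 0+0+0+0+0+0+0+0+0+0+0+0+0+0+0+0+0+0+0+0+0+0+0+0+0+0 mod 2 = 0
  c[10] = d·G[:,10] = (00000011100101010010110011)·(00000010000000000000000000) mod 2 = 0+0+0+0+0+0+1+0+0+0+0+0+0+0+0+0+0+0+0+0+0+0+0+0+0+0 mod 2 = 1
  c[11] = d·G[:,11] = (00000011100101010010110011)·(00000001000000000000000000) mod 2 = 0+0+0+0+0+0+0+1+0+0+0+0+0+0+0+0+0+0+0+0+0+0+0+0+0+0 mod 2 = 1
  c[12] = d·G[:,12] = (00000011100101010010110011)·(00000000100000000000000000) mod 2 = 0+0+0+0+0+0+0+0+1+0+0+0+0+0+0+0+0+0+0+0+0+0+0+0+0+0 mod 2 = 1
  c[13] = d·G[:,13] = (00000011100101010010110011)·(00000000010000000000000000) mod 2 = 0+0+0+0+0+0+0+0+0+0+0+0+0+0+0+0+0+0+0+0+0+0+0+0+0+0 mod 2 = 0
  c[14] = d·G[:,14] = (00000011100101010010110011)·(00000000001000000000000000) mod 2 = 0+0+0+0+0+0+0+0+0+0+0+0+0+0+0+0+0+0+0+0+0+0+0+0+0+0 mod 2 = 0
  c[15] = d·G[:,15] = (00000011100101010010110011)·(00000000000111111111111111) mod 2 = 0+0+0+0+0+0+0+0+0+0+0+1+0+1+0+1+0+0+1+0+1+1+0+0+1+1 mod 2 = 0
  c[16] = d·G[:,16] = (00000011100101010010110011)·(00000000000100000000000000) mod 2 = 0+0+0+0+0+0+0+0+0+0+0+1+0+0+0+0+0+0+0+0+0+0+0+0+0+0 mod 2 = 1
  c[17] = d·G[:,17] = (00000011100101010010110011)·(00000000000010000000000000) mod 2 = 0+0+0+0+0+0+0+0+0+0+0+0+0+0+0+0+0+0+0+0+0+0+0+0+0+0 mod 2 = 0
  c[18] = d·G[:,18] = (00000011100101010010110011)·(00000000000001000000000000) mod 2 = 0+0+0+0+0+0+0+0+0+0+0+0+0+1+0+0+0+0+0+0+0+0+0+0+0+0 mod 2 = 1
  c[19] = d·G[:,19] = (00000011100101010010110011)·(00000000000000100000000000) mod 2 = 0+0+0+0+0+0+0+0+0+0+0+0+0+0+0+0+0+0+0+0+0+0+0+0+0+0 mod 2 = 0
  c[20] = d·G[:,20] = (00000011100101010010110011)·(00000000000000010000000000) mod 2 = 0+0+0+0+0+0+0+0+0+0+0+0+0+0+0+1+0+0+0+0+0+0+0+0+0+0 mod 2 = 1
  c[21] = d·G[:,21] = (00000011100101010010110011)·(00000000000000001000000000) mod 2 = 0+0+0+0+0+0+0+0+0+0+0+0+0+0+0+0+0+0+0+0+0+0+0+0+0+0 mod 2 = 0
  c[22] = d·G[:,22] = (00000011100101010010110011)·(00000000000000000100000000) mod 2 = 0+0+0+0+0+0+0+0+0+0+0+0+0+0+0+0+0+0+0+0+0+0+0+0+0+0 mod 2 = 0
  c[23] = d·G[:,23] = (00000011100101010010110011)·(00000000000000000010000000) mod 2 = 0+0+0+0+0+0+0+0+0+0+0+0+0+0+0+0+0+0+1+0+0+0+0+0+0+0 mod 2 = 1
  c[24] = d·G[:,24] = (00000011100101010010110011)·(00000000000000000001000000) mod 2 = 0+0+0+0+0+0+0+0+0+0+0+0+0+0+0+0+0+0+0+0+0+0+0+0+0+0 mod 2 = 0
  c[25] = d·G[:,25] = (00000011100101010010110011)·(00000000000000000000100000) mod 2 = 0+0+0+0+0+0+0+0+0+0+0+0+0+0+0+0+0+0+0+0+1+0+0+0+0+0 mod 2 = 1
  c[26] = d·G[:,26] = (00000011100101010010110011)·(00000000000000000000010000) mod 2 = 0+0+0+0+0+0+0+0+0+0+0+0+0+0+0+0+0+0+0+0+0+1+0+0+0+0 mod 2 = 1
  c[27] = d·G[:,27] = (00000011100101010010110011)·(00000000000000000000001000) mod 2 = 0+0+0+0+0+0+0+0+0+0+0+0+0+0+0+0+0+0+0+0+0+0+0+0+0+0 mod 2 = 0
  c[28] = d·G[:,28] = (00000011100101010010110011)·(00000000000000000000000100) mod 2 = 0+0+0+0+0+0+0+0+0+0+0+0+0+0+0+0+0+0+0+0+0+0+0+0+0+0 mod 2 = 0
  c[29] = d·G[:,29] = (00000011100101010010110011)·(00000000000000000000000010) mod 2 = 0+0+0+0+0+0+0+0+0+0+0+0+0+0+0+0+0+0+0+0+0+0+0+0+1+0 mod 2 = 1
  c[30] = d·G[:,30] = (00000011100101010010110011)·(00000000000000000000000001) mod 2 = 0+0+0+0+0+0+0+0+0+0+0+0+0+0+0+0+0+0+0+0+0+0+0+0+0+1 mod 2 = 1
Codeword = 1001000000111000101010010110011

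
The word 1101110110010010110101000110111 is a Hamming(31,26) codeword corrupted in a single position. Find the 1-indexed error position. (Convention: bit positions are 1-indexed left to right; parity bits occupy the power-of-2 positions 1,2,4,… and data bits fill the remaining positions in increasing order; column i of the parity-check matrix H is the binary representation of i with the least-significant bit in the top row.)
Syndrome s = H · r^T (mod 2), r = 1101110110010010110101000110111:
  s[0] = (1010101010101010101010101010101)·(1101110110010010110101000110111) mod 2 = 1+0+0+0+1+0+0+0+1+0+0+0+0+0+1+0+1+0+0+0+0+0+0+0+0+0+1+0+1+0+1 mod 2 = 0
  s[1] = (0110011001100110011001100110011)·(1101110110010010110101000110111) mod 2 = 0+1+0+0+0+1+0+0+0+0+0+0+0+0+1+0+0+1+0+0+0+1+0+0+0+1+1+0+0+1+1 mod 2 = 1
  s[2] = (0001111000011110000111100001111)·(1101110110010010110101000110111) mod 2 = 0+0+0+1+1+1+0+0+0+0+0+1+0+0+1+0+0+0+0+1+0+1+0+0+0+0+0+0+1+1+1 mod 2 = 0
  s[3] = (0000000111111110000000011111111)·(1101110110010010110101000110111) mod 2 = 0+0+0+0+0+0+0+1+1+0+0+1+0+0+1+0+0+0+0+0+0+0+0+0+0+1+1+0+1+1+1 mod 2 = 1
  s[4] = (0000000000000001111111111111111)·(1101110110010010110101000110111) mod 2 = 0+0+0+0+0+0+0+0+0+0+0+0+0+0+0+0+1+1+0+1+0+1+0+0+0+1+1+0+1+1+1 mod 2 = 1
Syndrome = 01011
Column i of H is the binary representation of i, so the syndrome is the binary index of the flipped bit.
Read s = 01011 with s[0] as LSB: 0·2^0 + 1·2^1 + 0·2^2 + 1·2^3 + 1·2^4 = 26.
Error is at bit position 26.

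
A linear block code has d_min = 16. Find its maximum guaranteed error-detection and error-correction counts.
(a) Detection requires d_min ≥ e+1, so e ≤ d_min − 1 = 15.
(b) Correction requires d_min ≥ 2t+1, so t ≤ ⌊(d_min − 1)/2⌋ = ⌊15/2⌋ = 7.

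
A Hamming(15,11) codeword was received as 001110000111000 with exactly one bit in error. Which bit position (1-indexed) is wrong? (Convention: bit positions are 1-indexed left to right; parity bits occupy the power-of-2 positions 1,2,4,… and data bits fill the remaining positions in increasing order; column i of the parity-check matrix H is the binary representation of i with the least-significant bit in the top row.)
Syndrome s = H · r^T (mod 2), r = 001110000111000:
  s[0] = (101010101010101)·(001110000111000) mod 2 = 0+0+1+0+1+0+0+0+0+0+1+0+0+0+0 mod 2 = 1
  s[1] = (011001100110011)·(001110000111000) mod 2 = 0+0+1+0+0+0+0+0+0+1+1+0+0+0+0 mod 2 = 1
  s[2] = (000111100001111)·(001110000111000) mod 2 = 0+0+0+1+1+0+0+0+0+0+0+1+0+0+0 mod 2 = 1
  s[3] = (000000011111111)·(001110000111000) mod 2 = 0+0+0+0+0+0+0+0+0+1+1+1+0+0+0 mod 2 = 1
Syndrome = 1111
Column i of H is the binary representation of i, so the syndrome is the binary index of the flipped bit.
Read s = 1111 with s[0] as LSB: 1·2^0 + 1·2^1 + 1·2^2 + 1·2^3 = 15.
Error is at bit position 15.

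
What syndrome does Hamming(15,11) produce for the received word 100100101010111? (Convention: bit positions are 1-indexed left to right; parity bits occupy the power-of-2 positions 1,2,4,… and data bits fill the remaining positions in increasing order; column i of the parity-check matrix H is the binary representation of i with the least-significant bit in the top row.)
Syndrome s = H · r^T (mod 2), r = 100100101010111:
  s[0] = (101010101010101)·(100100101010111) mod 2 = 1+0+0+0+0+0+1+0+1+0+1+0+1+0+1 mod 2 = 0
  s[1] = (011001100110011)·(100100101010111) mod 2 = 0+0+0+0+0+0+1+0+0+0+1+0+0+1+1 mod 2 = 0
  s[2] = (000111100001111)·(100100101010111) mod 2 = 0+0+0+1+0+0+1+0+0+0+0+0+1+1+1 mod 2 = 1
  s[3] = (000000011111111)·(100100101010111) mod 2 = 0+0+0+0+0+0+0+0+1+0+1+0+1+1+1 mod 2 = 1
Syndrome = 0011
Non-zero syndrome: error at position 12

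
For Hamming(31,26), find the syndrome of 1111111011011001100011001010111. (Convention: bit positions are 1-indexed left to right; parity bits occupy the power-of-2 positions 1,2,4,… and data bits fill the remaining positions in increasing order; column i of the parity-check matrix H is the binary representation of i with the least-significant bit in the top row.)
Syndrome s = H · r^T (mod 2), r = 1111111011011001100011001010111:
  s[0] = (1010101010101010101010101010101)·(1111111011011001100011001010111) mod 2 = 1+0+1+0+1+0+1+0+1+0+0+0+1+0+0+0+1+0+0+0+1+0+0+0+1+0+1+0+1+0+1 mod 2 = 0
  s[1] = (0110011001100110011001100110011)·(1111111011011001100011001010111) mod 2 = 0+1+1+0+0+1+1+0+0+1+0+0+0+0+0+0+0+0+0+0+0+1+0+0+0+0+1+0+0+1+1 mod 2 = 1
  s[2] = (0001111000011110000111100001111)·(1111111011011001100011001010111) mod 2 = 0+0+0+1+1+1+1+0+0+0+0+1+1+0+0+0+0+0+0+0+1+1+0+0+0+0+0+0+1+1+1 mod 2 = 1
  s[3] = (0000000111111110000000011111111)·(1111111011011001100011001010111) mod 2 = 0+0+0+0+0+0+0+0+1+1+0+1+1+0+0+0+0+0+0+0+0+0+0+0+1+0+1+0+1+1+1 mod 2 = 1
  s[4] = (0000000000000001111111111111111)·(1111111011011001100011001010111) mod 2 = 0+0+0+0+0+0+0+0+0+0+0+0+0+0+0+1+1+0+0+0+1+1+0+0+1+0+1+0+1+1+1 mod 2 = 1
Syndrome = 01111
Non-zero syndrome: error at position 30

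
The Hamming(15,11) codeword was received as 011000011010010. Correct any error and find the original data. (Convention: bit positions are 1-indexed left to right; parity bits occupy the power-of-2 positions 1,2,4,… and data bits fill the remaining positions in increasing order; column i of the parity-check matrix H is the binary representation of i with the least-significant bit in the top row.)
Syndrome s = H · r^T (mod 2), r = 011000011010010:
  s[0] = (101010101010101)·(011000011010010) mod 2 = 0+0+1+0+0+0+0+0+1+0+1+0+0+0+0 mod 2 = 1
  s[1] = (011001100110011)·(011000011010010) mod 2 = 0+1+1+0+0+0+0+0+0+0+1+0+0+1+0 mod 2 = 0
  s[2] = (000111100001111)·(011000011010010) mod 2 = 0+0+0+0+0+0+0+0+0+0+0+0+0+1+0 mod 2 = 1
  s[3] = (000000011111111)·(011000011010010) mod 2 = 0+0+0+0+0+0+0+1+1+0+1+0+0+1+0 mod 2 = 0
Syndrome = 1010
Column 5 of H equals this syndrome → error at bit 5 (1-indexed).
Flip bit 5: 011000011010010 → 011010011010010
Extract data bits at positions {3,5,6,7,9,10,11,12,13,14,15}: 11001010010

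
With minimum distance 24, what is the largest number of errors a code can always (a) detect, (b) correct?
(a) Detection requires d_min ≥ e+1, so e ≤ d_min − 1 = 23.
(b) Correction requires d_min ≥ 2t+1, so t ≤ ⌊(d_min − 1)/2⌋ = ⌊23/2⌋ = 11.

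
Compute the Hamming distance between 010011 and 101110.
XOR = 111101, count of 1s = 5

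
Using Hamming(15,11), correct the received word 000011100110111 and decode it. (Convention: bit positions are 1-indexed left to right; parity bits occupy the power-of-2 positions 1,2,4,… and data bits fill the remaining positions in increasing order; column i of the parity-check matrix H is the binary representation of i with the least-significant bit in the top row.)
Syndrome s = H · r^T (mod 2), r = 000011100110111:
  s[0] = (101010101010101)·(000011100110111) mod 2 = 0+0+0+0+1+0+1+0+0+0+1+0+1+0+1 mod 2 = 1
  s[1] = (011001100110011)·(000011100110111) mod 2 = 0+0+0+0+0+1+1+0+0+1+1+0+0+1+1 mod 2 = 0
  s[2] = (000111100001111)·(000011100110111) mod 2 = 0+0+0+0+1+1+1+0+0+0+0+0+1+1+1 mod 2 = 0
  s[3] = (000000011111111)·(000011100110111) mod 2 = 0+0+0+0+0+0+0+0+0+1+1+0+1+1+1 mod 2 = 1
Syndrome = 1001
Column 9 of H equals this syndrome → error at bit 9 (1-indexed).
Flip bit 9: 000011100110111 → 000011101110111
Extract data bits at positions {3,5,6,7,9,10,11,12,13,14,15}: 01111110111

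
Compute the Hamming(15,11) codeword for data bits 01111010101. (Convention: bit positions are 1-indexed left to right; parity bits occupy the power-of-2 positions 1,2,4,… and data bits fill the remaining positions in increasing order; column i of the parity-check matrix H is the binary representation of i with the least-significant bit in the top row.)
Codeword c = d · G (mod 2), d = 01111010101:
  c[0] = d·G[:,0] = (01111010101)·(11011010101) mod 2 = 0+1+0+1+1+0+1+0+1+0+1 mod 2 = 0
  c[1] = d·G[:,1] = (01111010101)·(10110110011) mod 2 = 0+0+1+1+0+0+1+0+0+0+1 mod 2 = 0
  c[2] = d·G[:,2] = (01111010101)·(10000000000) mod 2 = 0+0+0+0+0+0+0+0+0+0+0 mod 2 = 0
  c[3] = d·G[:,3] = (01111010101)·(01110001111) mod 2 = 0+1+1+1+0+0+0+0+1+0+1 mod 2 = 1
  c[4] = d·G[:,4] = (01111010101)·(01000000000) mod 2 = 0+1+0+0+0+0+0+0+0+0+0 mod 2 = 1
  c[5] = d·G[:,5] = (01111010101)·(00100000000) mod 2 = 0+0+1+0+0+0+0+0+0+0+0 mod 2 = 1
  c[6] = d·G[:,6] = (01111010101)·(00010000000) mod 2 = 0+0+0+1+0+0+0+0+0+0+0 mod 2 = 1
  c[7] = d·G[:,7] = (01111010101)·(00001111111) mod 2 = 0+0+0+0+1+0+1+0+1+0+1 mod 2 = 0
  c[8] = d·G[:,8] = (01111010101)·(00001000000) mod 2 = 0+0+0+0+1+0+0+0+0+0+0 mod 2 = 1
  c[9] = d·G[:,9] = (01111010101)·(00000100000) mod 2 = 0+0+0+0+0+0+0+0+0+0+0 mod 2 = 0
  c[10] = d·G[:,10] = (01111010101)·(00000010000) mod 2 = 0+0+0+0+0+0+1+0+0+0+0 mod 2 = 1
  c[11] = d·G[:,11] = (01111010101)·(00000001000) mod 2 = 0+0+0+0+0+0+0+0+0+0+0 mod 2 = 0
  c[12] = d·G[:,12] = (01111010101)·(00000000100) mod 2 = 0+0+0+0+0+0+0+0+1+0+0 mod 2 = 1
  c[13] = d·G[:,13] = (01111010101)·(00000000010) mod 2 = 0+0+0+0+0+0+0+0+0+0+0 mod 2 = 0
  c[14] = d·G[:,14] = (01111010101)·(00000000001) mod 2 = 0+0+0+0+0+0+0+0+0+0+1 mod 2 = 1
Codeword = 000111101010101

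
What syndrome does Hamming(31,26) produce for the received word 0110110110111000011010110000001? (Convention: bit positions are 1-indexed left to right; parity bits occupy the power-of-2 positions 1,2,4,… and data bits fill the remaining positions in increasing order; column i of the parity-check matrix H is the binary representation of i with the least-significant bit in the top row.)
Syndrome s = H · r^T (mod 2), r = 0110110110111000011010110000001:
  s[0] = (1010101010101010101010101010101)·(0110110110111000011010110000001) mod 2 = 0+0+1+0+1+0+0+0+1+0+1+0+1+0+0+0+0+0+1+0+1+0+1+0+0+0+0+0+0+0+1 mod 2 = 1
  s[1] = (0110011001100110011001100110011)·(0110110110111000011010110000001) mod 2 = 0+1+1+0+0+1+0+0+0+0+1+0+0+0+0+0+0+1+1+0+0+0+1+0+0+0+0+0+0+0+1 mod 2 = 0
  s[2] = (0001111000011110000111100001111)·(0110110110111000011010110000001) mod 2 = 0+0+0+0+1+1+0+0+0+0+0+1+1+0+0+0+0+0+0+0+1+0+1+0+0+0+0+0+0+0+1 mod 2 = 1
  s[3] = (0000000111111110000000011111111)·(0110110110111000011010110000001) mod 2 = 0+0+0+0+0+0+0+1+1+0+1+1+1+0+0+0+0+0+0+0+0+0+0+1+0+0+0+0+0+0+1 mod 2 = 1
  s[4] = (0000000000000001111111111111111)·(0110110110111000011010110000001) mod 2 = 0+0+0+0+0+0+0+0+0+0+0+0+0+0+0+0+0+1+1+0+1+0+1+1+0+0+0+0+0+0+1 mod 2 = 0
Syndrome = 10110
Non-zero syndrome: error at position 13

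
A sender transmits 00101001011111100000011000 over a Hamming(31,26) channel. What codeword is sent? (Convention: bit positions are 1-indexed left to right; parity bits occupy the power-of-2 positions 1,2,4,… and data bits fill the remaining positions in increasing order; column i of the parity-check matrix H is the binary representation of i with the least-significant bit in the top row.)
Codeword c = d · G (mod 2), d = 00101001011111100000011000:
  c[0] = d·G[:,0] = (00101001011111100000011000)·(11011010101101010101010101) mod 2 = 0+0+0+0+1+0+0+0+0+0+1+1+0+1+0+0+0+0+0+0+0+1+0+0+0+0 mod 2 = 1
  c[1] = d·G[:,1] = (00101001011111100000011000)·(10110110011011001100110011) mod 2 = 0+0+1+0+0+0+0+0+0+1+1+0+1+1+0+0+0+0+0+0+0+1+0+0+0+0 mod 2 = 0
  c[2] = d·G[:,2] = (00101001011111100000011000)·(10000000000000000000000000) mod 2 = 0+0+0+0+0+0+0+0+0+0+0+0+0+0+0+0+0+0+0+0+0+0+0+0+0+0 mod 2 = 0
  c[3] = d·G[:,3] = (00101001011111100000011000)·(01110001111000111100001111) mod 2 = 0+0+1+0+0+0+0+1+0+1+1+0+0+0+1+0+0+0+0+0+0+0+1+0+0+0 mod 2 = 0
  c[4] = d·G[:,4] = (00101001011111100000011000)·(01000000000000000000000000) mod 2 = 0+0+0+0+0+0+0+0+0+0+0+0+0+0+0+0+0+0+0+0+0+0+0+0+0+0 mod 2 = 0
  c[5] = d·G[:,5] = (00101001011111100000011000)·(00100000000000000000000000) mod 2 = 0+0+1+0+0+0+0+0+0+0+0+0+0+0+0+0+0+0+0+0+0+0+0+0+0+0 mod 2 = 1
  c[6] = d·G[:,6] = (00101001011111100000011000)·(00010000000000000000000000) mod 2 = 0+0+0+0+0+0+0+0+0+0+0+0+0+0+0+0+0+0+0+0+0+0+0+0+0+0 mod 2 = 0
  c[7] = d·G[:,7] = (00101001011111100000011000)·(00001111111000000011111111) mod 2 = 0+0+0+0+1+0+0+1+0+1+1+0+0+0+0+0+0+0+0+0+0+1+1+0+0+0 mod 2 = 0
  c[8] = d·G[:,8] = (00101001011111100000011000)·(00001000000000000000000000) mod 2 = 0+0+0+0+1+0+0+0+0+0+0+0+0+0+0+0+0+0+0+0+0+0+0+0+0+0 mod 2 = 1
  c[9] = d·G[:,9] = (00101001011111100000011000)·(00000100000000000000000000) mod 2 = 0+0+0+0+0+0+0+0+0+0+0+0+0+0+0+0+0+0+0+0+0+0+0+0+0+0 mod 2 = 0
  c[10] = d·G[:,10] = (00101001011111100000011000)·(00000010000000000000000000) mod 2 = 0+0+0+0+0+0+0+0+0+0+0+0+0+0+0+0+0+0+0+0+0+0+0+0+0+0 mod 2 = 0
  c[11] = d·G[:,11] = (00101001011111100000011000)·(00000001000000000000000000) mod 2 = 0+0+0+0+0+0+0+1+0+0+0+0+0+0+0+0+0+0+0+0+0+0+0+0+0+0 mod 2 = 1
  c[12] = d·G[:,12] = (00101001011111100000011000)·(00000000100000000000000000) mod 2 = 0+0+0+0+0+0+0+0+0+0+0+0+0+0+0+0+0+0+0+0+0+0+0+0+0+0 mod 2 = 0
  c[13] = d·G[:,13] = (00101001011111100000011000)·(00000000010000000000000000) mod 2 = 0+0+0+0+0+0+0+0+0+1+0+0+0+0+0+0+0+0+0+0+0+0+0+0+0+0 mod 2 = 1
  c[14] = d·G[:,14] = (00101001011111100000011000)·(00000000001000000000000000) mod 2 = 0+0+0+0+0+0+0+0+0+0+1+0+0+0+0+0+0+0+0+0+0+0+0+0+0+0 mod 2 = 1
  c[15] = d·G[:,15] = (00101001011111100000011000)·(00000000000111111111111111) mod 2 = 0+0+0+0+0+0+0+0+0+0+0+1+1+1+1+0+0+0+0+0+0+1+1+0+0+0 mod 2 = 0
  c[16] = d·G[:,16] = (00101001011111100000011000)·(00000000000100000000000000) mod 2 = 0+0+0+0+0+0+0+0+0+0+0+1+0+0+0+0+0+0+0+0+0+0+0+0+0+0 mod 2 = 1
  c[17] = d·G[:,17] = (00101001011111100000011000)·(00000000000010000000000000) mod 2 = 0+0+0+0+0+0+0+0+0+0+0+0+1+0+0+0+0+0+0+0+0+0+0+0+0+0 mod 2 = 1
  c[18] = d·G[:,18] = (00101001011111100000011000)·(00000000000001000000000000) mod 2 = 0+0+0+0+0+0+0+0+0+0+0+0+0+1+0+0+0+0+0+0+0+0+0+0+0+0 mod 2 = 1
  c[19] = d·G[:,19] = (00101001011111100000011000)·(00000000000000100000000000) mod 2 = 0+0+0+0+0+0+0+0+0+0+0+0+0+0+1+0+0+0+0+0+0+0+0+0+0+0 mod 2 = 1
  c[20] = d·G[:,20] = (00101001011111100000011000)·(00000000000000010000000000) mod 2 = 0+0+0+0+0+0+0+0+0+0+0+0+0+0+0+0+0+0+0+0+0+0+0+0+0+0 mod 2 = 0
  c[21] = d·G[:,21] = (00101001011111100000011000)·(00000000000000001000000000) mod 2 = 0+0+0+0+0+0+0+0+0+0+0+0+0+0+0+0+0+0+0+0+0+0+0+0+0+0 mod 2 = 0
  c[22] = d·G[:,22] = (00101001011111100000011000)·(00000000000000000100000000) mod 2 = 0+0+0+0+0+0+0+0+0+0+0+0+0+0+0+0+0+0+0+0+0+0+0+0+0+0 mod 2 = 0
  c[23] = d·G[:,23] = (00101001011111100000011000)·(00000000000000000010000000) mod 2 = 0+0+0+0+0+0+0+0+0+0+0+0+0+0+0+0+0+0+0+0+0+0+0+0+0+0 mod 2 = 0
  c[24] = d·G[:,24] = (00101001011111100000011000)·(00000000000000000001000000) mod 2 = 0+0+0+0+0+0+0+0+0+0+0+0+0+0+0+0+0+0+0+0+0+0+0+0+0+0 mod 2 = 0
  c[25] = d·G[:,25] = (00101001011111100000011000)·(00000000000000000000100000) mod 2 = 0+0+0+0+0+0+0+0+0+0+0+0+0+0+0+0+0+0+0+0+0+0+0+0+0+0 mod 2 = 0
  c[26] = d·G[:,26] = (00101001011111100000011000)·(00000000000000000000010000) mod 2 = 0+0+0+0+0+0+0+0+0+0+0+0+0+0+0+0+0+0+0+0+0+1+0+0+0+0 mod 2 = 1
  c[27] = d·G[:,27] = (00101001011111100000011000)·(00000000000000000000001000) mod 2 = 0+0+0+0+0+0+0+0+0+0+0+0+0+0+0+0+0+0+0+0+0+0+1+0+0+0 mod 2 = 1
  c[28] = d·G[:,28] = (00101001011111100000011000)·(00000000000000000000000100) mod 2 = 0+0+0+0+0+0+0+0+0+0+0+0+0+0+0+0+0+0+0+0+0+0+0+0+0+0 mod 2 = 0
  c[29] = d·G[:,29] = (00101001011111100000011000)·(00000000000000000000000010) mod 2 = 0+0+0+0+0+0+0+0+0+0+0+0+0+0+0+0+0+0+0+0+0+0+0+0+0+0 mod 2 = 0
  c[30] = d·G[:,30] = (00101001011111100000011000)·(00000000000000000000000001) mod 2 = 0+0+0+0+0+0+0+0+0+0+0+0+0+0+0+0+0+0+0+0+0+0+0+0+0+0 mod 2 = 0
Codeword = 1000010010010110111100000011000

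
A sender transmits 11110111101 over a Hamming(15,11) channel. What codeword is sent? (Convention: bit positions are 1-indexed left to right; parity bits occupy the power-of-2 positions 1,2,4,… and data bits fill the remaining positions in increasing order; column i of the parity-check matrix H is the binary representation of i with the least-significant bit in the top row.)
Codeword c = d · G (mod 2), d = 11110111101:
  c[0] = d·G[:,0] = (11110111101)·(11011010101) mod 2 = 1+1+0+1+0+0+1+0+1+0+1 mod 2 = 0
  c[1] = d·G[:,1] = (11110111101)·(10110110011) mod 2 = 1+0+1+1+0+1+1+0+0+0+1 mod 2 = 0
  c[2] = d·G[:,2] = (11110111101)·(10000000000) mod 2 = 1+0+0+0+0+0+0+0+0+0+0 mod 2 = 1
  c[3] = d·G[:,3] = (11110111101)·(01110001111) mod 2 = 0+1+1+1+0+0+0+1+1+0+1 mod 2 = 0
  c[4] = d·G[:,4] = (11110111101)·(01000000000) mod 2 = 0+1+0+0+0+0+0+0+0+0+0 mod 2 = 1
  c[5] = d·G[:,5] = (11110111101)·(00100000000) mod 2 = 0+0+1+0+0+0+0+0+0+0+0 mod 2 = 1
  c[6] = d·G[:,6] = (11110111101)·(00010000000) mod 2 = 0+0+0+1+0+0+0+0+0+0+0 mod 2 = 1
  c[7] = d·G[:,7] = (11110111101)·(00001111111) mod 2 = 0+0+0+0+0+1+1+1+1+0+1 mod 2 = 1
  c[8] = d·G[:,8] = (11110111101)·(00001000000) mod 2 = 0+0+0+0+0+0+0+0+0+0+0 mod 2 = 0
  c[9] = d·G[:,9] = (11110111101)·(00000100000) mod 2 = 0+0+0+0+0+1+0+0+0+0+0 mod 2 = 1
  c[10] = d·G[:,10] = (11110111101)·(00000010000) mod 2 = 0+0+0+0+0+0+1+0+0+0+0 mod 2 = 1
  c[11] = d·G[:,11] = (11110111101)·(00000001000) mod 2 = 0+0+0+0+0+0+0+1+0+0+0 mod 2 = 1
  c[12] = d·G[:,12] = (11110111101)·(00000000100) mod 2 = 0+0+0+0+0+0+0+0+1+0+0 mod 2 = 1
  c[13] = d·G[:,13] = (11110111101)·(00000000010) mod 2 = 0+0+0+0+0+0+0+0+0+0+0 mod 2 = 0
  c[14] = d·G[:,14] = (11110111101)·(00000000001) mod 2 = 0+0+0+0+0+0+0+0+0+0+1 mod 2 = 1
Codeword = 001011110111101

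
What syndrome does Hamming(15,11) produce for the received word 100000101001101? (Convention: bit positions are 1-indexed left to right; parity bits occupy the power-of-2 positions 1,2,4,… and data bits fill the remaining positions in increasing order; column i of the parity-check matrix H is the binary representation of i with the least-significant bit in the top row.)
Syndrome s = H · r^T (mod 2), r = 100000101001101:
  s[0] = (101010101010101)·(100000101001101) mod 2 = 1+0+0+0+0+0+1+0+1+0+0+0+1+0+1 mod 2 = 1
  s[1] = (011001100110011)·(100000101001101) mod 2 = 0+0+0+0+0+0+1+0+0+0+0+0+0+0+1 mod 2 = 0
  s[2] = (000111100001111)·(100000101001101) mod 2 = 0+0+0+0+0+0+1+0+0+0+0+1+1+0+1 mod 2 = 0
  s[3] = (000000011111111)·(100000101001101) mod 2 = 0+0+0+0+0+0+0+0+1+0+0+1+1+0+1 mod 2 = 0
Syndrome = 1000
Non-zero syndrome: error at position 1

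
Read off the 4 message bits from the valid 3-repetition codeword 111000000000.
Split into 3-bit blocks: 111 000 000 000
Data = 1000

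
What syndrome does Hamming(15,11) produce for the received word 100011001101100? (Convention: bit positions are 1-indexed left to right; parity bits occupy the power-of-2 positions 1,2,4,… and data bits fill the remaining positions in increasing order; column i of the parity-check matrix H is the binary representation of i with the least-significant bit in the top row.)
Syndrome s = H · r^T (mod 2), r = 100011001101100:
  s[0] = (101010101010101)·(100011001101100) mod 2 = 1+0+0+0+1+0+0+0+1+0+0+0+1+0+0 mod 2 = 0
  s[1] = (011001100110011)·(100011001101100) mod 2 = 0+0+0+0+0+1+0+0+0+1+0+0+0+0+0 mod 2 = 0
  s[2] = (000111100001111)·(100011001101100) mod 2 = 0+0+0+0+1+1+0+0+0+0+0+1+1+0+0 mod 2 = 0
  s[3] = (000000011111111)·(100011001101100) mod 2 = 0+0+0+0+0+0+0+0+1+1+0+1+1+0+0 mod 2 = 0
Syndrome = 0000
s = 0: no error detected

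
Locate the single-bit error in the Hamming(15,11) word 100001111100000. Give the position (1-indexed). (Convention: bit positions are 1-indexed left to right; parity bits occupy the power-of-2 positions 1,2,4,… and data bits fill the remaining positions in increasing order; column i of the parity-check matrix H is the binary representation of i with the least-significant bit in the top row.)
Syndrome s = H · r^T (mod 2), r = 100001111100000:
  s[0] = (101010101010101)·(100001111100000) mod 2 = 1+0+0+0+0+0+1+0+1+0+0+0+0+0+0 mod 2 = 1
  s[1] = (011001100110011)·(100001111100000) mod 2 = 0+0+0+0+0+1+1+0+0+1+0+0+0+0+0 mod 2 = 1
  s[2] = (000111100001111)·(100001111100000) mod 2 = 0+0+0+0+0+1+1+0+0+0+0+0+0+0+0 mod 2 = 0
  s[3] = (000000011111111)·(100001111100000) mod 2 = 0+0+0+0+0+0+0+1+1+1+0+0+0+0+0 mod 2 = 1
Syndrome = 1101
Column i of H is the binary representation of i, so the syndrome is the binary index of the flipped bit.
Read s = 1101 with s[0] as LSB: 1·2^0 + 1·2^1 + 0·2^2 + 1·2^3 = 11.
Error is at bit position 11.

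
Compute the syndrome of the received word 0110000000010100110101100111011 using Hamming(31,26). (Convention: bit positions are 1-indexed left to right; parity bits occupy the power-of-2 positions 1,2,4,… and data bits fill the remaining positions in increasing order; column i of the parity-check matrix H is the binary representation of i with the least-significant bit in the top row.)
Syndrome s = H · r^T (mod 2), r = 0110000000010100110101100111011:
  s[0] = (1010101010101010101010101010101)·(0110000000010100110101100111011) mod 2 = 0+0+1+0+0+0+0+0+0+0+0+0+0+0+0+0+1+0+0+0+0+0+1+0+0+0+1+0+0+0+1 mod 2 = 1
  s[1] = (0110011001100110011001100110011)·(0110000000010100110101100111011) mod 2 = 0+1+1+0+0+0+0+0+0+0+0+0+0+1+0+0+0+1+0+0+0+1+1+0+0+1+1+0+0+1+1 mod 2 = 0
  s[2] = (0001111000011110000111100001111)·(0110000000010100110101100111011) mod 2 = 0+0+0+0+0+0+0+0+0+0+0+1+0+1+0+0+0+0+0+1+0+1+1+0+0+0+0+1+0+1+1 mod 2 = 0
  s[3] = (0000000111111110000000011111111)·(0110000000010100110101100111011) mod 2 = 0+0+0+0+0+0+0+0+0+0+0+1+0+1+0+0+0+0+0+0+0+0+0+0+0+1+1+1+0+1+1 mod 2 = 1
  s[4] = (0000000000000001111111111111111)·(0110000000010100110101100111011) mod 2 = 0+0+0+0+0+0+0+0+0+0+0+0+0+0+0+0+1+1+0+1+0+1+1+0+0+1+1+1+0+1+1 mod 2 = 0
Syndrome = 10010
Non-zero syndrome: error at position 9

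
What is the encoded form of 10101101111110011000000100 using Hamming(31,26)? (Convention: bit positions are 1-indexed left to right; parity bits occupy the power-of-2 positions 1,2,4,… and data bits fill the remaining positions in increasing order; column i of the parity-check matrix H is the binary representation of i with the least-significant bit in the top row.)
Codeword c = d · G (mod 2), d = 10101101111110011000000100:
  c[0] = d·G[:,0] = (10101101111110011000000100)·(11011010101101010101010101) mod 2 = 1+0+0+0+1+0+0+0+1+0+1+1+0+0+0+1+0+0+0+0+0+0+0+1+0+0 mod 2 = 1
  c[1] = d·G[:,1] = (10101101111110011000000100)·(10110110011011001100110011) mod 2 = 1+0+1+0+0+1+0+0+0+1+1+0+1+0+0+0+1+0+0+0+0+0+0+0+0+0 mod 2 = 1
  c[2] = d·G[:,2] = (10101101111110011000000100)·(10000000000000000000000000) mod 2 = 1+0+0+0+0+0+0+0+0+0+0+0+0+0+0+0+0+0+0+0+0+0+0+0+0+0 mod 2 = 1
  c[3] = d·G[:,3] = (10101101111110011000000100)·(01110001111000111100001111) mod 2 = 0+0+1+0+0+0+0+1+1+1+1+0+0+0+0+1+1+0+0+0+0+0+0+1+0+0 mod 2 = 0
  c[4] = d·G[:,4] = (10101101111110011000000100)·(01000000000000000000000000) mod 2 = 0+0+0+0+0+0+0+0+0+0+0+0+0+0+0+0+0+0+0+0+0+0+0+0+0+0 mod 2 = 0
  c[5] = d·G[:,5] = (10101101111110011000000100)·(00100000000000000000000000) mod 2 = 0+0+1+0+0+0+0+0+0+0+0+0+0+0+0+0+0+0+0+0+0+0+0+0+0+0 mod 2 = 1
  c[6] = d·G[:,6] = (10101101111110011000000100)·(00010000000000000000000000) mod 2 = 0+0+0+0+0+0+0+0+0+0+0+0+0+0+0+0+0+0+0+0+0+0+0+0+0+0 mod 2 = 0
  c[7] = d·G[:,7] = (10101101111110011000000100)·(00001111111000000011111111) mod 2 = 0+0+0+0+1+1+0+1+1+1+1+0+0+0+0+0+0+0+0+0+0+0+0+1+0+0 mod 2 = 1
  c[8] = d·G[:,8] = (10101101111110011000000100)·(00001000000000000000000000) mod 2 = 0+0+0+0+1+0+0+0+0+0+0+0+0+0+0+0+0+0+0+0+0+0+0+0+0+0 mod 2 = 1
  c[9] = d·G[:,9] = (10101101111110011000000100)·(00000100000000000000000000) mod 2 = 0+0+0+0+0+1+0+0+0+0+0+0+0+0+0+0+0+0+0+0+0+0+0+0+0+0 mod 2 = 1
  c[10] = d·G[:,10] = (10101101111110011000000100)·(00000010000000000000000000) mod 2 = 0+0+0+0+0+0+0+0+0+0+0+0+0+0+0+0+0+0+0+0+0+0+0+0+0+0 mod 2 = 0
  c[11] = d·G[:,11] = (10101101111110011000000100)·(00000001000000000000000000) mod 2 = 0+0+0+0+0+0+0+1+0+0+0+0+0+0+0+0+0+0+0+0+0+0+0+0+0+0 mod 2 = 1
  c[12] = d·G[:,12] = (10101101111110011000000100)·(00000000100000000000000000) mod 2 = 0+0+0+0+0+0+0+0+1+0+0+0+0+0+0+0+0+0+0+0+0+0+0+0+0+0 mod 2 = 1
  c[13] = d·G[:,13] = (10101101111110011000000100)·(00000000010000000000000000) mod 2 = 0+0+0+0+0+0+0+0+0+1+0+0+0+0+0+0+0+0+0+0+0+0+0+0+0+0 mod 2 = 1
  c[14] = d·G[:,14] = (10101101111110011000000100)·(00000000001000000000000000) mod 2 = 0+0+0+0+0+0+0+0+0+0+1+0+0+0+0+0+0+0+0+0+0+0+0+0+0+0 mod 2 = 1
  c[15] = d·G[:,15] = (10101101111110011000000100)·(00000000000111111111111111) mod 2 = 0+0+0+0+0+0+0+0+0+0+0+1+1+0+0+1+1+0+0+0+0+0+0+1+0+0 mod 2 = 1
  c[16] = d·G[:,16] = (10101101111110011000000100)·(00000000000100000000000000) mod 2 = 0+0+0+0+0+0+0+0+0+0+0+1+0+0+0+0+0+0+0+0+0+0+0+0+0+0 mod 2 = 1
  c[17] = d·G[:,17] = (10101101111110011000000100)·(00000000000010000000000000) mod 2 = 0+0+0+0+0+0+0+0+0+0+0+0+1+0+0+0+0+0+0+0+0+0+0+0+0+0 mod 2 = 1
  c[18] = d·G[:,18] = (10101101111110011000000100)·(00000000000001000000000000) mod 2 = 0+0+0+0+0+0+0+0+0+0+0+0+0+0+0+0+0+0+0+0+0+0+0+0+0+0 mod 2 = 0
  c[19] = d·G[:,19] = (10101101111110011000000100)·(00000000000000100000000000) mod 2 = 0+0+0+0+0+0+0+0+0+0+0+0+0+0+0+0+0+0+0+0+0+0+0+0+0+0 mod 2 = 0
  c[20] = d·G[:,20] = (10101101111110011000000100)·(00000000000000010000000000) mod 2 = 0+0+0+0+0+0+0+0+0+0+0+0+0+0+0+1+0+0+0+0+0+0+0+0+0+0 mod 2 = 1
  c[21] = d·G[:,21] = (10101101111110011000000100)·(00000000000000001000000000) mod 2 = 0+0+0+0+0+0+0+0+0+0+0+0+0+0+0+0+1+0+0+0+0+0+0+0+0+0 mod 2 = 1
  c[22] = d·G[:,22] = (10101101111110011000000100)·(00000000000000000100000000) mod 2 = 0+0+0+0+0+0+0+0+0+0+0+0+0+0+0+0+0+0+0+0+0+0+0+0+0+0 mod 2 = 0
  c[23] = d·G[:,23] = (10101101111110011000000100)·(00000000000000000010000000) mod 2 = 0+0+0+0+0+0+0+0+0+0+0+0+0+0+0+0+0+0+0+0+0+0+0+0+0+0 mod 2 = 0
  c[24] = d·G[:,24] = (10101101111110011000000100)·(00000000000000000001000000) mod 2 = 0+0+0+0+0+0+0+0+0+0+0+0+0+0+0+0+0+0+0+0+0+0+0+0+0+0 mod 2 = 0
  c[25] = d·G[:,25] = (10101101111110011000000100)·(00000000000000000000100000) mod 2 = 0+0+0+0+0+0+0+0+0+0+0+0+0+0+0+0+0+0+0+0+0+0+0+0+0+0 mod 2 = 0
  c[26] = d·G[:,26] = (10101101111110011000000100)·(00000000000000000000010000) mod 2 = 0+0+0+0+0+0+0+0+0+0+0+0+0+0+0+0+0+0+0+0+0+0+0+0+0+0 mod 2 = 0
  c[27] = d·G[:,27] = (10101101111110011000000100)·(00000000000000000000001000) mod 2 = 0+0+0+0+0+0+0+0+0+0+0+0+0+0+0+0+0+0+0+0+0+0+0+0+0+0 mod 2 = 0
  c[28] = d·G[:,28] = (10101101111110011000000100)·(00000000000000000000000100) mod 2 = 0+0+0+0+0+0+0+0+0+0+0+0+0+0+0+0+0+0+0+0+0+0+0+1+0+0 mod 2 = 1
  c[29] = d·G[:,29] = (10101101111110011000000100)·(00000000000000000000000010) mod 2 = 0+0+0+0+0+0+0+0+0+0+0+0+0+0+0+0+0+0+0+0+0+0+0+0+0+0 mod 2 = 0
  c[30] = d·G[:,30] = (10101101111110011000000100)·(00000000000000000000000001) mod 2 = 0+0+0+0+0+0+0+0+0+0+0+0+0+0+0+0+0+0+0+0+0+0+0+0+0+0 mod 2 = 0
Codeword = 1110010111011111110011000000100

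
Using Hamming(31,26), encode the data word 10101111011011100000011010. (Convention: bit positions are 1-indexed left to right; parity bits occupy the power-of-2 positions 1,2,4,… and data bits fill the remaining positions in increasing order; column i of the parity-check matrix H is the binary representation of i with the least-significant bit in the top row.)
Codeword c = d · G (mod 2), d = 10101111011011100000011010:
  c[0] = d·G[:,0] = (10101111011011100000011010)·(11011010101101010101010101) mod 2 = 1+0+0+0+1+0+1+0+0+0+1+0+0+1+0+0+0+0+0+0+0+1+0+0+0+0 mod 2 = 0
  c[1] = d·G[:,1] = (10101111011011100000011010)·(10110110011011001100110011) mod 2 = 1+0+1+0+0+1+1+0+0+1+1+0+1+1+0+0+0+0+0+0+0+1+0+0+1+0 mod 2 = 0
  c[2] = d·G[:,2] = (10101111011011100000011010)·(10000000000000000000000000) mod 2 = 1+0+0+0+0+0+0+0+0+0+0+0+0+0+0+0+0+0+0+0+0+0+0+0+0+0 mod 2 = 1
  c[3] = d·G[:,3] = (10101111011011100000011010)·(01110001111000111100001111) mod 2 = 0+0+1+0+0+0+0+1+0+1+1+0+0+0+1+0+0+0+0+0+0+0+1+0+1+0 mod 2 = 1
  c[4] = d·G[:,4] = (10101111011011100000011010)·(01000000000000000000000000) mod 2 = 0+0+0+0+0+0+0+0+0+0+0+0+0+0+0+0+0+0+0+0+0+0+0+0+0+0 mod 2 = 0
  c[5] = d·G[:,5] = (10101111011011100000011010)·(00100000000000000000000000) mod 2 = 0+0+1+0+0+0+0+0+0+0+0+0+0+0+0+0+0+0+0+0+0+0+0+0+0+0 mod 2 = 1
  c[6] = d·G[:,6] = (10101111011011100000011010)·(00010000000000000000000000) mod 2 = 0+0+0+0+0+0+0+0+0+0+0+0+0+0+0+0+0+0+0+0+0+0+0+0+0+0 mod 2 = 0
  c[7] = d·G[:,7] = (10101111011011100000011010)·(00001111111000000011111111) mod 2 = 0+0+0+0+1+1+1+1+0+1+1+0+0+0+0+0+0+0+0+0+0+1+1+0+1+0 mod 2 = 1
  c[8] = d·G[:,8] = (10101111011011100000011010)·(00001000000000000000000000) mod 2 = 0+0+0+0+1+0+0+0+0+0+0+0+0+0+0+0+0+0+0+0+0+0+0+0+0+0 mod 2 = 1
  c[9] = d·G[:,9] = (10101111011011100000011010)·(00000100000000000000000000) mod 2 = 0+0+0+0+0+1+0+0+0+0+0+0+0+0+0+0+0+0+0+0+0+0+0+0+0+0 mod 2 = 1
  c[10] = d·G[:,10] = (10101111011011100000011010)·(00000010000000000000000000) mod 2 = 0+0+0+0+0+0+1+0+0+0+0+0+0+0+0+0+0+0+0+0+0+0+0+0+0+0 mod 2 = 1
  c[11] = d·G[:,11] = (10101111011011100000011010)·(00000001000000000000000000) mod 2 = 0+0+0+0+0+0+0+1+0+0+0+0+0+0+0+0+0+0+0+0+0+0+0+0+0+0 mod 2 = 1
  c[12] = d·G[:,12] = (10101111011011100000011010)·(00000000100000000000000000) mod 2 = 0+0+0+0+0+0+0+0+0+0+0+0+0+0+0+0+0+0+0+0+0+0+0+0+0+0 mod 2 = 0
  c[13] = d·G[:,13] = (10101111011011100000011010)·(00000000010000000000000000) mod 2 = 0+0+0+0+0+0+0+0+0+1+0+0+0+0+0+0+0+0+0+0+0+0+0+0+0+0 mod 2 = 1
  c[14] = d·G[:,14] = (10101111011011100000011010)·(00000000001000000000000000) mod 2 = 0+0+0+0+0+0+0+0+0+0+1+0+0+0+0+0+0+0+0+0+0+0+0+0+0+0 mod 2 = 1
  c[15] = d·G[:,15] = (10101111011011100000011010)·(00000000000111111111111111) mod 2 = 0+0+0+0+0+0+0+0+0+0+0+0+1+1+1+0+0+0+0+0+0+1+1+0+1+0 mod 2 = 0
  c[16] = d·G[:,16] = (10101111011011100000011010)·(00000000000100000000000000) mod 2 = 0+0+0+0+0+0+0+0+0+0+0+0+0+0+0+0+0+0+0+0+0+0+0+0+0+0 mod 2 = 0
  c[17] = d·G[:,17] = (10101111011011100000011010)·(00000000000010000000000000) mod 2 = 0+0+0+0+0+0+0+0+0+0+0+0+1+0+0+0+0+0+0+0+0+0+0+0+0+0 mod 2 = 1
  c[18] = d·G[:,18] = (10101111011011100000011010)·(00000000000001000000000000) mod 2 = 0+0+0+0+0+0+0+0+0+0+0+0+0+1+0+0+0+0+0+0+0+0+0+0+0+0 mod 2 = 1
  c[19] = d·G[:,19] = (10101111011011100000011010)·(00000000000000100000000000) mod 2 = 0+0+0+0+0+0+0+0+0+0+0+0+0+0+1+0+0+0+0+0+0+0+0+0+0+0 mod 2 = 1
  c[20] = d·G[:,20] = (10101111011011100000011010)·(00000000000000010000000000) mod 2 = 0+0+0+0+0+0+0+0+0+0+0+0+0+0+0+0+0+0+0+0+0+0+0+0+0+0 mod 2 = 0
  c[21] = d·G[:,21] = (10101111011011100000011010)·(00000000000000001000000000) mod 2 = 0+0+0+0+0+0+0+0+0+0+0+0+0+0+0+0+0+0+0+0+0+0+0+0+0+0 mod 2 = 0
  c[22] = d·G[:,22] = (10101111011011100000011010)·(00000000000000000100000000) mod 2 = 0+0+0+0+0+0+0+0+0+0+0+0+0+0+0+0+0+0+0+0+0+0+0+0+0+0 mod 2 = 0
  c[23] = d·G[:,23] = (10101111011011100000011010)·(00000000000000000010000000) mod 2 = 0+0+0+0+0+0+0+0+0+0+0+0+0+0+0+0+0+0+0+0+0+0+0+0+0+0 mod 2 = 0
  c[24] = d·G[:,24] = (10101111011011100000011010)·(00000000000000000001000000) mod 2 = 0+0+0+0+0+0+0+0+0+0+0+0+0+0+0+0+0+0+0+0+0+0+0+0+0+0 mod 2 = 0
  c[25] = d·G[:,25] = (10101111011011100000011010)·(00000000000000000000100000) mod 2 = 0+0+0+0+0+0+0+0+0+0+0+0+0+0+0+0+0+0+0+0+0+0+0+0+0+0 mod 2 = 0
  c[26] = d·G[:,26] = (10101111011011100000011010)·(00000000000000000000010000) mod 2 = 0+0+0+0+0+0+0+0+0+0+0+0+0+0+0+0+0+0+0+0+0+1+0+0+0+0 mod 2 = 1
  c[27] = d·G[:,27] = (10101111011011100000011010)·(00000000000000000000001000) mod 2 = 0+0+0+0+0+0+0+0+0+0+0+0+0+0+0+0+0+0+0+0+0+0+1+0+0+0 mod 2 = 1
  c[28] = d·G[:,28] = (10101111011011100000011010)·(00000000000000000000000100) mod 2 = 0+0+0+0+0+0+0+0+0+0+0+0+0+0+0+0+0+0+0+0+0+0+0+0+0+0 mod 2 = 0
  c[29] = d·G[:,29] = (10101111011011100000011010)·(00000000000000000000000010) mod 2 = 0+0+0+0+0+0+0+0+0+0+0+0+0+0+0+0+0+0+0+0+0+0+0+0+1+0 mod 2 = 1
  c[30] = d·G[:,30] = (10101111011011100000011010)·(00000000000000000000000001) mod 2 = 0+0+0+0+0+0+0+0+0+0+0+0+0+0+0+0+0+0+0+0+0+0+0+0+0+0 mod 2 = 0
Codeword = 0011010111110110011100000011010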